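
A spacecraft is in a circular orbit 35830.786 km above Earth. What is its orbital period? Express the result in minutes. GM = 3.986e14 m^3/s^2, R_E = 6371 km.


r = 42201.7860 km = 4.2201786e+07 m
T = 2*pi*sqrt(r^3/mu) = 2*pi*sqrt(7.516099e+22 / 3.986e14)
T = 86279.4698 s = 1437.9912 min

1437.9912 minutes


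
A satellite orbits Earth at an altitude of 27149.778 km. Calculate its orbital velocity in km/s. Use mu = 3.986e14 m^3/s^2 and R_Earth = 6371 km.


r = R_E + alt = 6371.0 + 27149.778 = 33520.7780 km = 3.3520778e+07 m
v = sqrt(mu/r) = sqrt(3.986e14 / 3.3520778e+07) = 3448.3521 m/s = 3.4484 km/s

3.4484 km/s


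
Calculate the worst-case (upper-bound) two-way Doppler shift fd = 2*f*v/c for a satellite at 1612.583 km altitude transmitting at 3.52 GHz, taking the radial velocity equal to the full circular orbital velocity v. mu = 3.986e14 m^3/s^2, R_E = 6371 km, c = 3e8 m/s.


r = 7.983583e+06 m
v = sqrt(mu/r) = 7065.9364 m/s (worst-case radial velocity)
f = 3.52 GHz = 3.52e+09 Hz
fd = 2*f*v/c = 2*3.52e+09*7065.9364/3.0e+08
fd = 165813.9745 Hz

165813.9745 Hz


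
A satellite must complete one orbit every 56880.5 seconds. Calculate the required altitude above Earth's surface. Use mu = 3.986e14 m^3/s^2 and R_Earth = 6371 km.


T = 56880.5 s
r = (mu*T^2/(4*pi^2))^(1/3) = (3.986e14 * 56880.5^2 / (4*pi^2))^(1/3)
r = 3.1966969e+07 m = 31966.9687 km
alt = r - R_E = 31966.9687 - 6371 = 25595.9687 km

25595.9687 km


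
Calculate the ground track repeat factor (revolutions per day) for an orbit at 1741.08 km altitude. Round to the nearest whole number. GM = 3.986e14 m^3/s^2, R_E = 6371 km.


r = 8.11208e+06 m
T = 2*pi*sqrt(r^3/mu) = 7271.2581 s = 121.1876 min
revs/day = 1440 / 121.1876 = 11.8824
Rounded: 12 revolutions per day

12 revolutions per day


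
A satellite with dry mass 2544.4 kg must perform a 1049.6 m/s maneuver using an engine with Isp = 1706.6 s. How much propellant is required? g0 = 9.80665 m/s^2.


ve = Isp * g0 = 1706.6 * 9.80665 = 16736.028890 m/s
mass ratio = exp(dv/ve) = exp(1049.6/16736.028890) = 1.06472335
m_prop = m_dry * (mr - 1) = 2544.4 * (1.06472335 - 1)
m_prop = 164.6821 kg

164.6821 kg


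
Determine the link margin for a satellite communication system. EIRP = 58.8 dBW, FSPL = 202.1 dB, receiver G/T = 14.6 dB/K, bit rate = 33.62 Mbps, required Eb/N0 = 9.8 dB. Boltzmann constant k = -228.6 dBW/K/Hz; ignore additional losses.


C/N0 = EIRP - FSPL + G/T - k = 58.8 - 202.1 + 14.6 - (-228.6)
C/N0 = 99.9000 dB-Hz
R_b = 33.62 Mbps = 3.362e+07 bps -> 10*log10(R_b) = 75.2660 dB-Hz
Eb/N0 = C/N0 - 10*log10(R_b) = 99.9000 - 75.2660 = 24.6340 dB
Margin = Eb/N0 - Eb/N0_req = 24.6340 - 9.8 = 14.8340 dB (link closes)

14.8340 dB


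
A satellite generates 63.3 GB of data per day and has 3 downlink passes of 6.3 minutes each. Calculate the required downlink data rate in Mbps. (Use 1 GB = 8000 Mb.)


total contact time = 3 * 6.3 * 60 = 1134.0000 s
data = 63.3 GB = 506400.0000 Mb
rate = 506400.0000 / 1134.0000 = 446.5608 Mbps

446.5608 Mbps


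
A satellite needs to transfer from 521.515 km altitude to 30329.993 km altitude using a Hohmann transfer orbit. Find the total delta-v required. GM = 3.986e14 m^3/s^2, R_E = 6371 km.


r1 = 6892.5150 km = 6.892515e+06 m
r2 = 36700.9930 km = 3.6700993e+07 m
dv1 = sqrt(mu/r1)*(sqrt(2*r2/(r1+r2)) - 1) = 2263.1958 m/s
dv2 = sqrt(mu/r2)*(1 - sqrt(2*r1/(r1+r2))) = 1442.3622 m/s
total dv = |dv1| + |dv2| = 2263.1958 + 1442.3622 = 3705.5580 m/s = 3.7056 km/s

3.7056 km/s


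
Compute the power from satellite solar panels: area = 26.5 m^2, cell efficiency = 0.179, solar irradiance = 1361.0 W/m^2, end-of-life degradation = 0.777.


P = area * eta * S * degradation
P = 26.5 * 0.179 * 1361.0 * 0.777
P = 5016.2370 W

5016.2370 W


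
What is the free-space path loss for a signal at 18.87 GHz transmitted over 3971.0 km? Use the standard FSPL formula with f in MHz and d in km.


f = 18.87 GHz = 18870.0000 MHz
d = 3971.0 km
FSPL = 32.44 + 20*log10(18870.0000) + 20*log10(3971.0)
FSPL = 32.44 + 85.5154 + 71.9780
FSPL = 189.9334 dB

189.9334 dB


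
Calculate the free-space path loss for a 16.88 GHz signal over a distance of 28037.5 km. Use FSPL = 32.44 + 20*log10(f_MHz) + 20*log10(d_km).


f = 16.88 GHz = 16880.0000 MHz
d = 28037.5 km
FSPL = 32.44 + 20*log10(16880.0000) + 20*log10(28037.5)
FSPL = 32.44 + 84.5474 + 88.9548
FSPL = 205.9422 dB

205.9422 dB


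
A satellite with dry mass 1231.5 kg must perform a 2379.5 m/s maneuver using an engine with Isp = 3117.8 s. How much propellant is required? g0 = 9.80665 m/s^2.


ve = Isp * g0 = 3117.8 * 9.80665 = 30575.173370 m/s
mass ratio = exp(dv/ve) = exp(2379.5/30575.173370) = 1.08093302
m_prop = m_dry * (mr - 1) = 1231.5 * (1.08093302 - 1)
m_prop = 99.6690 kg

99.6690 kg


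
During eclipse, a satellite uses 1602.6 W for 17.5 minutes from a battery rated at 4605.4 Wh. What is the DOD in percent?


E_used = P * t / 60 = 1602.6 * 17.5 / 60 = 467.4250 Wh
DOD = E_used / E_total * 100 = 467.4250 / 4605.4 * 100
DOD = 10.1495 %

10.1495 %


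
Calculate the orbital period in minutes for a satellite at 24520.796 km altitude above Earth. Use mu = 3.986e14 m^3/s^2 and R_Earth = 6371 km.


r = 30891.7960 km = 3.0891796e+07 m
T = 2*pi*sqrt(r^3/mu) = 2*pi*sqrt(2.9480135e+22 / 3.986e14)
T = 54035.0999 s = 900.5850 min

900.5850 minutes


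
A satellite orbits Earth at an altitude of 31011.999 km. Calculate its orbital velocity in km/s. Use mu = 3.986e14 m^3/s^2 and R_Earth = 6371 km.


r = R_E + alt = 6371.0 + 31011.999 = 37382.9990 km = 3.7382999e+07 m
v = sqrt(mu/r) = sqrt(3.986e14 / 3.7382999e+07) = 3265.3638 m/s = 3.2654 km/s

3.2654 km/s


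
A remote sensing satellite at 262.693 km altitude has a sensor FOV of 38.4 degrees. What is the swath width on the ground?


FOV = 38.4 deg = 0.6702064 rad
swath = 2 * alt * tan(FOV/2) = 2 * 262.693 * tan(0.3351032)
swath = 2 * 262.693 * 0.3482368
swath = 182.9588 km

182.9588 km


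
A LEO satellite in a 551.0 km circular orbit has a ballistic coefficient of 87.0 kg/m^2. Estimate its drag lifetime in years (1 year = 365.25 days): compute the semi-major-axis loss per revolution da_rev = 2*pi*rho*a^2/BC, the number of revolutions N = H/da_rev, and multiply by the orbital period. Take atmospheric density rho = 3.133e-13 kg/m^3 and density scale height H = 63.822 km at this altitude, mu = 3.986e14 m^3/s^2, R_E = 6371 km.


a = R_E + alt = 6922.0000 km = 6.922e+06 m
da_rev = 2*pi*rho*a^2/BC = 2*pi*3.133e-13*(6.922e+06)^2/87.0 = 1.084137 m per revolution
N = H/da_rev = 63822.0000 m / 1.084137 m = 58868.9391 revolutions
P = 2*pi*sqrt(a^3/mu) = 5731.3722 s
lifetime = N*P = 58868.9391 * 5731.3722 = 3.373998e+08 s = 3905.0903 days
years = 3905.0903 / 365.25 = 10.6916 years

10.6916 years


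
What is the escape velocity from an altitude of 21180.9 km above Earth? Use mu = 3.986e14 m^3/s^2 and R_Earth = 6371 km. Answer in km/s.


r = 6371.0 + 21180.9 = 27551.9000 km = 2.75519e+07 m
v_esc = sqrt(2*mu/r) = sqrt(2*3.986e14 / 2.75519e+07)
v_esc = 5379.0783 m/s = 5.3791 km/s

5.3791 km/s


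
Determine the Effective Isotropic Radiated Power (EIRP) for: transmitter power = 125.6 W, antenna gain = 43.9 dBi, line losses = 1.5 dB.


Pt = 125.6 W = 20.9899 dBW
EIRP = Pt_dBW + Gt - losses = 20.9899 + 43.9 - 1.5 = 63.3899 dBW

63.3899 dBW


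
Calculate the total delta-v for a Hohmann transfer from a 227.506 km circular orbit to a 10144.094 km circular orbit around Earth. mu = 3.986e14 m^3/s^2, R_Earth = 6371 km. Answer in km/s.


r1 = 6598.5060 km = 6.598506e+06 m
r2 = 16515.0940 km = 1.6515094e+07 m
dv1 = sqrt(mu/r1)*(sqrt(2*r2/(r1+r2)) - 1) = 1518.8757 m/s
dv2 = sqrt(mu/r2)*(1 - sqrt(2*r1/(r1+r2))) = 1200.5826 m/s
total dv = |dv1| + |dv2| = 1518.8757 + 1200.5826 = 2719.4583 m/s = 2.7195 km/s

2.7195 km/s


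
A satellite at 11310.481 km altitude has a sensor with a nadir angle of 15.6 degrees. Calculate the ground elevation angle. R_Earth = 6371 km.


r = R_E + alt = 17681.4810 km
Law of sines in the satellite / Earth-center / ground-point triangle:
  sin(nadir)/R_E = sin(90 + el)/r  =>  cos(el) = (r/R_E)*sin(nadir)
cos(el) = (17681.4810 / 6371.0000) * sin(15.6 deg) = 0.7463351
el = arccos(0.7463351) = 41.7261 deg
(Earth-central angle = 90 - nadir - el = 32.6739 deg)

41.7261 degrees


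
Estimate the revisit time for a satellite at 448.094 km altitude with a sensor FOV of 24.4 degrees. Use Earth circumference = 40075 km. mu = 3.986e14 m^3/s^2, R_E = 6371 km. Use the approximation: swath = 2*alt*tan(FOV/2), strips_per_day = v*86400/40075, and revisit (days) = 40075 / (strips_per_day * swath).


swath = 2*448.094*tan(0.2129302) = 193.7627 km
v = sqrt(mu/r) = 7645.4897 m/s = 7.6455 km/s
strips/day = v*86400/40075 = 7.6455*86400/40075 = 16.4834
coverage/day = strips * swath = 16.4834 * 193.7627 = 3193.8588 km
revisit = 40075 / 3193.8588 = 12.5475 days

12.5475 days


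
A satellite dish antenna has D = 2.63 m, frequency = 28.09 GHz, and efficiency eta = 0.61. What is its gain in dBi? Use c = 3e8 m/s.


lambda = c/f = 3e8 / 2.809e+10 = 0.01067996 m
G = eta*(pi*D/lambda)^2 = 0.61*(pi*2.63/0.01067996)^2
G = 365091.7727 (linear)
G = 10*log10(365091.7727) = 55.6240 dBi

55.6240 dBi


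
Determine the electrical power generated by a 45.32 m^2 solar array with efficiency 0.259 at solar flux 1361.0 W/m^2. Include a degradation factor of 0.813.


P = area * eta * S * degradation
P = 45.32 * 0.259 * 1361.0 * 0.813
P = 12987.8821 W

12987.8821 W


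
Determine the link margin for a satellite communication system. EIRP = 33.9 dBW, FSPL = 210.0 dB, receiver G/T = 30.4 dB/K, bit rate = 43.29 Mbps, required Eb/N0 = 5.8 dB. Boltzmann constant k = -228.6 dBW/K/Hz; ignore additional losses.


C/N0 = EIRP - FSPL + G/T - k = 33.9 - 210.0 + 30.4 - (-228.6)
C/N0 = 82.9000 dB-Hz
R_b = 43.29 Mbps = 4.329e+07 bps -> 10*log10(R_b) = 76.3639 dB-Hz
Eb/N0 = C/N0 - 10*log10(R_b) = 82.9000 - 76.3639 = 6.5361 dB
Margin = Eb/N0 - Eb/N0_req = 6.5361 - 5.8 = 0.7361241 dB (link closes)

0.7361 dB


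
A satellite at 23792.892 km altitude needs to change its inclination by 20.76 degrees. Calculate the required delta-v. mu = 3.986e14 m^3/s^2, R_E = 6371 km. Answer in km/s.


r = 30163.8920 km = 3.0163892e+07 m
V = sqrt(mu/r) = 3635.1720 m/s
di = 20.76 deg = 0.3623304 rad
dV = 2*V*sin(di/2) = 2*3635.1720*sin(0.1811652)
dV = 1309.9401 m/s = 1.3099 km/s

1.3099 km/s


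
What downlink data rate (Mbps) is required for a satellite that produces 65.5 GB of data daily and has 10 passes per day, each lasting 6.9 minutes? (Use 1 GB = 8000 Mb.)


total contact time = 10 * 6.9 * 60 = 4140.0000 s
data = 65.5 GB = 524000.0000 Mb
rate = 524000.0000 / 4140.0000 = 126.5700 Mbps

126.5700 Mbps


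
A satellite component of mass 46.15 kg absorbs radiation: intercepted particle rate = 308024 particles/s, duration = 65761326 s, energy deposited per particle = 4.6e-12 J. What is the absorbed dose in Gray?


Total energy deposited = rate * time * E_per
  = 308024 * 65761326 * 4.6e-12 = 93.1779 J
Dose = E_total / mass = 93.1779 / 46.15
Dose = 2.0190 Gy

2.0190 Gy


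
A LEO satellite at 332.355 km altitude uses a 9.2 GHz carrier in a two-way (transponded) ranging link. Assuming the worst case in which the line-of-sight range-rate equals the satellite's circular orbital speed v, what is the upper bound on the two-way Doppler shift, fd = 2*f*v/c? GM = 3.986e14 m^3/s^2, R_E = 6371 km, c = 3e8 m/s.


r = 6.703355e+06 m
v = sqrt(mu/r) = 7711.2101 m/s (worst-case radial velocity)
f = 9.2 GHz = 9.2e+09 Hz
fd = 2*f*v/c = 2*9.2e+09*7711.2101/3.0e+08
fd = 472954.2209 Hz

472954.2209 Hz


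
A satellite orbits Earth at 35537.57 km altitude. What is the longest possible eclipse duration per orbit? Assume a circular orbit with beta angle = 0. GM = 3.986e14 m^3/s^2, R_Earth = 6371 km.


r = 41908.5700 km
T = 1423.0306 min
Eclipse fraction = arcsin(R_E/r)/pi = arcsin(6371.0000/41908.5700)/pi
= arcsin(0.1520214)/pi = 0.04857827
Eclipse duration = 0.04857827 * 1423.0306 = 69.1284 min

69.1284 minutes


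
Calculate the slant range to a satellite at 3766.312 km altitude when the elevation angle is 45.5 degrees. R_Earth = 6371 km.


h = 3766.312 km, el = 45.5 deg
d = -R_E*sin(el) + sqrt((R_E*sin(el))^2 + 2*R_E*h + h^2)
d = -6371.0000*sin(0.7941248) + sqrt((6371.0000*0.7132504)^2 + 2*6371.0000*3766.312 + 3766.312^2)
d = 4556.6763 km

4556.6763 km


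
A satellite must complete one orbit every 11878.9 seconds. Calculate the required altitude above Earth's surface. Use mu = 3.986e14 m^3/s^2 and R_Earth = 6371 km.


T = 11878.9 s
r = (mu*T^2/(4*pi^2))^(1/3) = (3.986e14 * 11878.9^2 / (4*pi^2))^(1/3)
r = 1.1252353e+07 m = 11252.3527 km
alt = r - R_E = 11252.3527 - 6371 = 4881.3527 km

4881.3527 km


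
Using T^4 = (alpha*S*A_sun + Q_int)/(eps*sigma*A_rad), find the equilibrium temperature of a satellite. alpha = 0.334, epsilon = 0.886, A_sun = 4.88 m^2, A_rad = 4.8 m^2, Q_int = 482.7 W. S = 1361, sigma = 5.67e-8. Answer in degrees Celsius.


Numerator = alpha*S*A_sun + Q_int = 0.334*1361*4.88 + 482.7 = 2701.0211 W
Denominator = eps*sigma*A_rad = 0.886*5.67e-8*4.8 = 2.4113376e-07 W/K^4
T^4 = 1.120134e+10 K^4
T = 325.3250 K = 52.1750 C

52.1750 degrees Celsius


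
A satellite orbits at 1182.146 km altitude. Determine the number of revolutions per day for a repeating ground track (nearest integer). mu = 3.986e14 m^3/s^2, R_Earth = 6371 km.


r = 7.553146e+06 m
T = 2*pi*sqrt(r^3/mu) = 6532.8553 s = 108.8809 min
revs/day = 1440 / 108.8809 = 13.2255
Rounded: 13 revolutions per day

13 revolutions per day


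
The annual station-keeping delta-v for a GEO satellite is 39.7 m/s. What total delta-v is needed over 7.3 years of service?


dV = rate * years = 39.7 * 7.3
dV = 289.8100 m/s

289.8100 m/s


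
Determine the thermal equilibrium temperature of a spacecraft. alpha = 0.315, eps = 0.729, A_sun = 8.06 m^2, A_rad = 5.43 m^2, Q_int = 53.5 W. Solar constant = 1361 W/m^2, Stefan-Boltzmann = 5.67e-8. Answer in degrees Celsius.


Numerator = alpha*S*A_sun + Q_int = 0.315*1361*8.06 + 53.5 = 3508.9429 W
Denominator = eps*sigma*A_rad = 0.729*5.67e-8*5.43 = 2.2444525e-07 W/K^4
T^4 = 1.5633848e+10 K^4
T = 353.6034 K = 80.4534 C

80.4534 degrees Celsius


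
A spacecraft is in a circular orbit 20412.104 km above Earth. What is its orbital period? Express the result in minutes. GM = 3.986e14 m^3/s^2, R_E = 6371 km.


r = 26783.1040 km = 2.6783104e+07 m
T = 2*pi*sqrt(r^3/mu) = 2*pi*sqrt(1.9212449e+22 / 3.986e14)
T = 43621.6996 s = 727.0283 min

727.0283 minutes


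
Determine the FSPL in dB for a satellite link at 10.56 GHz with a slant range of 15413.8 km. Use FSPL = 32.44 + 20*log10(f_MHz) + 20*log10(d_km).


f = 10.56 GHz = 10560.0000 MHz
d = 15413.8 km
FSPL = 32.44 + 20*log10(10560.0000) + 20*log10(15413.8)
FSPL = 32.44 + 80.4733 + 83.7582
FSPL = 196.6715 dB

196.6715 dB


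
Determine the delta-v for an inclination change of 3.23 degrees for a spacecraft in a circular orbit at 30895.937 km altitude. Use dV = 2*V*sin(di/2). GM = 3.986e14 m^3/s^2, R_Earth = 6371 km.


r = 37266.9370 km = 3.7266937e+07 m
V = sqrt(mu/r) = 3270.4446 m/s
di = 3.23 deg = 0.05637413 rad
dV = 2*V*sin(di/2) = 2*3270.4446*sin(0.02818707)
dV = 184.3441 m/s = 0.1843441 km/s

0.1843 km/s


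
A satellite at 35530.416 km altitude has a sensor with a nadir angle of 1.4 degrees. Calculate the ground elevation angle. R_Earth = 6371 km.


r = R_E + alt = 41901.4160 km
Law of sines in the satellite / Earth-center / ground-point triangle:
  sin(nadir)/R_E = sin(90 + el)/r  =>  cos(el) = (r/R_E)*sin(nadir)
cos(el) = (41901.4160 / 6371.0000) * sin(1.4 deg) = 0.1606879
el = arccos(0.1606879) = 80.7532 deg
(Earth-central angle = 90 - nadir - el = 7.8468 deg)

80.7532 degrees


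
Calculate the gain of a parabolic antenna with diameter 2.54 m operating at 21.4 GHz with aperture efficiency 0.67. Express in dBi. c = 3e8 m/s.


lambda = c/f = 3e8 / 2.14e+10 = 0.01401869 m
G = eta*(pi*D/lambda)^2 = 0.67*(pi*2.54/0.01401869)^2
G = 217083.6018 (linear)
G = 10*log10(217083.6018) = 53.3663 dBi

53.3663 dBi


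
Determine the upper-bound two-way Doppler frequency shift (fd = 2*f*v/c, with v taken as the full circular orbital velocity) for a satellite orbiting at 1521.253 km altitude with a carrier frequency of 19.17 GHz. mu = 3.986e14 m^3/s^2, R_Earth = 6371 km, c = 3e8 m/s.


r = 7.892253e+06 m
v = sqrt(mu/r) = 7106.7027 m/s (worst-case radial velocity)
f = 19.17 GHz = 1.917e+10 Hz
fd = 2*f*v/c = 2*1.917e+10*7106.7027/3.0e+08
fd = 908236.6052 Hz

908236.6052 Hz


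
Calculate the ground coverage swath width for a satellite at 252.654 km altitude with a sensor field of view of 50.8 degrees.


FOV = 50.8 deg = 0.8866273 rad
swath = 2 * alt * tan(FOV/2) = 2 * 252.654 * tan(0.4433136)
swath = 2 * 252.654 * 0.4748349
swath = 239.9379 km

239.9379 km


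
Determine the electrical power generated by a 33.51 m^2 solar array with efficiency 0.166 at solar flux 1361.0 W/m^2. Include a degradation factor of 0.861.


P = area * eta * S * degradation
P = 33.51 * 0.166 * 1361.0 * 0.861
P = 6518.4418 W

6518.4418 W


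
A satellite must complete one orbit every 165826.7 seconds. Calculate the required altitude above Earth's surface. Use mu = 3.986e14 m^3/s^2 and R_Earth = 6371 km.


T = 165826.7 s
r = (mu*T^2/(4*pi^2))^(1/3) = (3.986e14 * 165826.7^2 / (4*pi^2))^(1/3)
r = 6.5237227e+07 m = 65237.2268 km
alt = r - R_E = 65237.2268 - 6371 = 58866.2268 km

58866.2268 km


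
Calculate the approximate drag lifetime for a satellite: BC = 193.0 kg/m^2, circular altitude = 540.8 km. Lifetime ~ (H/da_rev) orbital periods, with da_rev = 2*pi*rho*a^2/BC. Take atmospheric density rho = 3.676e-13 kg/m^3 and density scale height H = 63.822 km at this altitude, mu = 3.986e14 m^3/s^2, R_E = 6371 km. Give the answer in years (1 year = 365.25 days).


a = R_E + alt = 6911.8000 km = 6.9118e+06 m
da_rev = 2*pi*rho*a^2/BC = 2*pi*3.676e-13*(6.9118e+06)^2/193.0 = 0.571716054 m per revolution
N = H/da_rev = 63822.0000 m / 0.571716054 m = 111632.3383 revolutions
P = 2*pi*sqrt(a^3/mu) = 5718.7086 s
lifetime = N*P = 111632.3383 * 5718.7086 = 6.3839281e+08 s = 7388.8057 days
years = 7388.8057 / 365.25 = 20.2294 years

20.2294 years


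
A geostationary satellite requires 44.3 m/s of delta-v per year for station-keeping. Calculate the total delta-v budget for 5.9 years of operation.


dV = rate * years = 44.3 * 5.9
dV = 261.3700 m/s

261.3700 m/s


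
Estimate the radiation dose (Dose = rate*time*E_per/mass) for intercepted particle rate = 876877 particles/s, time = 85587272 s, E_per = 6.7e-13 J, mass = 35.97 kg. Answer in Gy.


Total energy deposited = rate * time * E_per
  = 876877 * 85587272 * 6.7e-13 = 50.2832 J
Dose = E_total / mass = 50.2832 / 35.97
Dose = 1.3979 Gy

1.3979 Gy


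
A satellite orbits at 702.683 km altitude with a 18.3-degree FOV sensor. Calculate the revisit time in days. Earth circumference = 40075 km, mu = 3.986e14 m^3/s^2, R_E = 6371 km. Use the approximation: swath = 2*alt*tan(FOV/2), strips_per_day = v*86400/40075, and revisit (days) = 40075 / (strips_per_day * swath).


swath = 2*702.683*tan(0.1596976) = 226.3612 km
v = sqrt(mu/r) = 7506.6445 m/s = 7.5066 km/s
strips/day = v*86400/40075 = 7.5066*86400/40075 = 16.1840
coverage/day = strips * swath = 16.1840 * 226.3612 = 3663.4315 km
revisit = 40075 / 3663.4315 = 10.9392 days

10.9392 days


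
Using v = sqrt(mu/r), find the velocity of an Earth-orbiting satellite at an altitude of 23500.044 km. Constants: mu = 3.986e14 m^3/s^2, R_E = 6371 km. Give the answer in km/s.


r = R_E + alt = 6371.0 + 23500.044 = 29871.0440 km = 2.9871044e+07 m
v = sqrt(mu/r) = sqrt(3.986e14 / 2.9871044e+07) = 3652.9476 m/s = 3.6529 km/s

3.6529 km/s


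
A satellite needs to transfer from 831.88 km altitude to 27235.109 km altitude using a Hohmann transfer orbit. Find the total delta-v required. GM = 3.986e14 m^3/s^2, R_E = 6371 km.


r1 = 7202.8800 km = 7.20288e+06 m
r2 = 33606.1090 km = 3.3606109e+07 m
dv1 = sqrt(mu/r1)*(sqrt(2*r2/(r1+r2)) - 1) = 2107.8693 m/s
dv2 = sqrt(mu/r2)*(1 - sqrt(2*r1/(r1+r2))) = 1397.7637 m/s
total dv = |dv1| + |dv2| = 2107.8693 + 1397.7637 = 3505.6330 m/s = 3.5056 km/s

3.5056 km/s


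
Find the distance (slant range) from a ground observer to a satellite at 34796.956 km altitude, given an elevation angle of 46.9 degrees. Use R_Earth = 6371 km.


h = 34796.956 km, el = 46.9 deg
d = -R_E*sin(el) + sqrt((R_E*sin(el))^2 + 2*R_E*h + h^2)
d = -6371.0000*sin(0.8185594) + sqrt((6371.0000*0.7301623)^2 + 2*6371.0000*34796.956 + 34796.956^2)
d = 36285.2928 km

36285.2928 km


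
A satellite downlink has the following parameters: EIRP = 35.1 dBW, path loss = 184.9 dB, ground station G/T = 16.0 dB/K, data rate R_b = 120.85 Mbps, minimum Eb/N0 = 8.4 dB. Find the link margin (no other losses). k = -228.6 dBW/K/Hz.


C/N0 = EIRP - FSPL + G/T - k = 35.1 - 184.9 + 16.0 - (-228.6)
C/N0 = 94.8000 dB-Hz
R_b = 120.85 Mbps = 1.2085e+08 bps -> 10*log10(R_b) = 80.8225 dB-Hz
Eb/N0 = C/N0 - 10*log10(R_b) = 94.8000 - 80.8225 = 13.9775 dB
Margin = Eb/N0 - Eb/N0_req = 13.9775 - 8.4 = 5.5775 dB (link closes)

5.5775 dB


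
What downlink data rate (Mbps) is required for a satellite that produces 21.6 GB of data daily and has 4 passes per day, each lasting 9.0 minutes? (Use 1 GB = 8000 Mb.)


total contact time = 4 * 9.0 * 60 = 2160.0000 s
data = 21.6 GB = 172800.0000 Mb
rate = 172800.0000 / 2160.0000 = 80.0000 Mbps

80.0000 Mbps


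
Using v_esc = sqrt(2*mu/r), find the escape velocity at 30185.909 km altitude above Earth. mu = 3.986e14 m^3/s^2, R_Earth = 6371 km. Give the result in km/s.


r = 6371.0 + 30185.909 = 36556.9090 km = 3.6556909e+07 m
v_esc = sqrt(2*mu/r) = sqrt(2*3.986e14 / 3.6556909e+07)
v_esc = 4669.8068 m/s = 4.6698 km/s

4.6698 km/s


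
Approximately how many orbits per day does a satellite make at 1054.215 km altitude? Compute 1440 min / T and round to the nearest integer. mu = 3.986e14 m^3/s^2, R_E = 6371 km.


r = 7.425215e+06 m
T = 2*pi*sqrt(r^3/mu) = 6367.5853 s = 106.1264 min
revs/day = 1440 / 106.1264 = 13.5687
Rounded: 14 revolutions per day

14 revolutions per day


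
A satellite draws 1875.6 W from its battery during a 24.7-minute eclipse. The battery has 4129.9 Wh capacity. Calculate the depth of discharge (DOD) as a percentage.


E_used = P * t / 60 = 1875.6 * 24.7 / 60 = 772.1220 Wh
DOD = E_used / E_total * 100 = 772.1220 / 4129.9 * 100
DOD = 18.6959 %

18.6959 %


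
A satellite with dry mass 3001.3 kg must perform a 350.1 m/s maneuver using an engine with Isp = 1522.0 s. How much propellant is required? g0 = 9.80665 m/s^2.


ve = Isp * g0 = 1522.0 * 9.80665 = 14925.721300 m/s
mass ratio = exp(dv/ve) = exp(350.1/14925.721300) = 1.02373341
m_prop = m_dry * (mr - 1) = 3001.3 * (1.02373341 - 1)
m_prop = 71.2311 kg

71.2311 kg


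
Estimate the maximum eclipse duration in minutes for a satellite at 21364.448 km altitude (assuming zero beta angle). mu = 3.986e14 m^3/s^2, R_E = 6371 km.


r = 27735.4480 km
T = 766.1481 min
Eclipse fraction = arcsin(R_E/r)/pi = arcsin(6371.0000/27735.4480)/pi
= arcsin(0.229706)/pi = 0.07377648
Eclipse duration = 0.07377648 * 766.1481 = 56.5237 min

56.5237 minutes


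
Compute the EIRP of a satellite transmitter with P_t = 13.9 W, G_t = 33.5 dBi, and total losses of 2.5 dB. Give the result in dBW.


Pt = 13.9 W = 11.4301 dBW
EIRP = Pt_dBW + Gt - losses = 11.4301 + 33.5 - 2.5 = 42.4301 dBW

42.4301 dBW


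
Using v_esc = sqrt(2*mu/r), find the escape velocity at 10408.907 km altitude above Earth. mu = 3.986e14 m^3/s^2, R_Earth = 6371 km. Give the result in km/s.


r = 6371.0 + 10408.907 = 16779.9070 km = 1.6779907e+07 m
v_esc = sqrt(2*mu/r) = sqrt(2*3.986e14 / 1.6779907e+07)
v_esc = 6892.6920 m/s = 6.8927 km/s

6.8927 km/s


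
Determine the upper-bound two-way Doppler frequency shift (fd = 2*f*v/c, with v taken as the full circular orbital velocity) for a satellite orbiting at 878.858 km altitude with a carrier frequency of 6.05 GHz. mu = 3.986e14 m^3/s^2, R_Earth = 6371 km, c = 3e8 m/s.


r = 7.249858e+06 m
v = sqrt(mu/r) = 7414.8761 m/s (worst-case radial velocity)
f = 6.05 GHz = 6.05e+09 Hz
fd = 2*f*v/c = 2*6.05e+09*7414.8761/3.0e+08
fd = 299066.6683 Hz

299066.6683 Hz


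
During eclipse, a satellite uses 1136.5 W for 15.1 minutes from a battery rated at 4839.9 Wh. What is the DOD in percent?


E_used = P * t / 60 = 1136.5 * 15.1 / 60 = 286.0192 Wh
DOD = E_used / E_total * 100 = 286.0192 / 4839.9 * 100
DOD = 5.9096 %

5.9096 %


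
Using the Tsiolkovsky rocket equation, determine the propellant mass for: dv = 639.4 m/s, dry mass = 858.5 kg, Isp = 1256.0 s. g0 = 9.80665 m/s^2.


ve = Isp * g0 = 1256.0 * 9.80665 = 12317.152400 m/s
mass ratio = exp(dv/ve) = exp(639.4/12317.152400) = 1.05328236
m_prop = m_dry * (mr - 1) = 858.5 * (1.05328236 - 1)
m_prop = 45.7429 kg

45.7429 kg


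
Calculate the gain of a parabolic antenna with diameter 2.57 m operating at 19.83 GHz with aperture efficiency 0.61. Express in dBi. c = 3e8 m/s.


lambda = c/f = 3e8 / 1.983e+10 = 0.01512859 m
G = eta*(pi*D/lambda)^2 = 0.61*(pi*2.57/0.01512859)^2
G = 173739.5715 (linear)
G = 10*log10(173739.5715) = 52.3990 dBi

52.3990 dBi


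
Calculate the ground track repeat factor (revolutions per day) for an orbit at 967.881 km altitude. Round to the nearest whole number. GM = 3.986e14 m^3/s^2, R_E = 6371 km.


r = 7.338881e+06 m
T = 2*pi*sqrt(r^3/mu) = 6256.8535 s = 104.2809 min
revs/day = 1440 / 104.2809 = 13.8089
Rounded: 14 revolutions per day

14 revolutions per day


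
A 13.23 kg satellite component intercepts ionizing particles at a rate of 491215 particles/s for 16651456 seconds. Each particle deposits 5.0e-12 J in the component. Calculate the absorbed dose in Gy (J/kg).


Total energy deposited = rate * time * E_per
  = 491215 * 16651456 * 5.0e-12 = 40.8972 J
Dose = E_total / mass = 40.8972 / 13.23
Dose = 3.0912 Gy

3.0912 Gy


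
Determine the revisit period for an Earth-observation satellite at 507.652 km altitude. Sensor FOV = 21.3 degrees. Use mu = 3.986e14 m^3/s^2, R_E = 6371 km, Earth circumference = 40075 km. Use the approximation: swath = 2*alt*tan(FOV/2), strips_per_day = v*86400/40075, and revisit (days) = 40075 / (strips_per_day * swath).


swath = 2*507.652*tan(0.1858776) = 190.9262 km
v = sqrt(mu/r) = 7612.3190 m/s = 7.6123 km/s
strips/day = v*86400/40075 = 7.6123*86400/40075 = 16.4118
coverage/day = strips * swath = 16.4118 * 190.9262 = 3133.4493 km
revisit = 40075 / 3133.4493 = 12.7894 days

12.7894 days


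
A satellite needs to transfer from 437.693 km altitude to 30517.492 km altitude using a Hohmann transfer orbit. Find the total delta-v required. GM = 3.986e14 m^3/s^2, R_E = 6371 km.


r1 = 6808.6930 km = 6.808693e+06 m
r2 = 36888.4920 km = 3.6888492e+07 m
dv1 = sqrt(mu/r1)*(sqrt(2*r2/(r1+r2)) - 1) = 2290.5980 m/s
dv2 = sqrt(mu/r2)*(1 - sqrt(2*r1/(r1+r2))) = 1452.1471 m/s
total dv = |dv1| + |dv2| = 2290.5980 + 1452.1471 = 3742.7451 m/s = 3.7427 km/s

3.7427 km/s


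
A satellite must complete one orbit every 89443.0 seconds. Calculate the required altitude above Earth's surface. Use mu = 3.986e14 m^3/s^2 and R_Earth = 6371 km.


T = 89443.0 s
r = (mu*T^2/(4*pi^2))^(1/3) = (3.986e14 * 89443.0^2 / (4*pi^2))^(1/3)
r = 4.3227165e+07 m = 43227.1654 km
alt = r - R_E = 43227.1654 - 6371 = 36856.1654 km

36856.1654 km


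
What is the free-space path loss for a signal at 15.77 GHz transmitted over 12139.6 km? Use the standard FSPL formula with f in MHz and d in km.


f = 15.77 GHz = 15770.0000 MHz
d = 12139.6 km
FSPL = 32.44 + 20*log10(15770.0000) + 20*log10(12139.6)
FSPL = 32.44 + 83.9566 + 81.6841
FSPL = 198.0807 dB

198.0807 dB


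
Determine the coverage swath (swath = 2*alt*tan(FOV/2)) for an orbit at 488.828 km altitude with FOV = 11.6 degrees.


FOV = 11.6 deg = 0.2024582 rad
swath = 2 * alt * tan(FOV/2) = 2 * 488.828 * tan(0.1012291)
swath = 2 * 488.828 * 0.1015763
swath = 99.3067 km

99.3067 km


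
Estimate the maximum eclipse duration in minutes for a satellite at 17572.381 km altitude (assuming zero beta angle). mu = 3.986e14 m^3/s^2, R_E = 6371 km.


r = 23943.3810 km
T = 614.5231 min
Eclipse fraction = arcsin(R_E/r)/pi = arcsin(6371.0000/23943.3810)/pi
= arcsin(0.2660861)/pi = 0.08573054
Eclipse duration = 0.08573054 * 614.5231 = 52.6834 min

52.6834 minutes


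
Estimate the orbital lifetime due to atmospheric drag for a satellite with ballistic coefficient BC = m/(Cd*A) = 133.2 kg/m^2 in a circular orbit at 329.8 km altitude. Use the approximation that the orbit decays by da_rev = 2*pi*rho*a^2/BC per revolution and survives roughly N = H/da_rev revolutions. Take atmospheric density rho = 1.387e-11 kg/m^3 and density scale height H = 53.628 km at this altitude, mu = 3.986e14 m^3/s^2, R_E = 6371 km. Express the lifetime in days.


a = R_E + alt = 6700.8000 km = 6.7008e+06 m
da_rev = 2*pi*rho*a^2/BC = 2*pi*1.387e-11*(6.7008e+06)^2/133.2 = 29.376863 m per revolution
N = H/da_rev = 53628.0000 m / 29.376863 m = 1825.5183 revolutions
P = 2*pi*sqrt(a^3/mu) = 5458.8506 s
lifetime = N*P = 1825.5183 * 5458.8506 = 9.9652314e+06 s = 115.3383 days

115.3383 days


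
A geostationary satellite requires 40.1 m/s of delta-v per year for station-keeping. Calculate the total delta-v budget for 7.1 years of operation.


dV = rate * years = 40.1 * 7.1
dV = 284.7100 m/s

284.7100 m/s


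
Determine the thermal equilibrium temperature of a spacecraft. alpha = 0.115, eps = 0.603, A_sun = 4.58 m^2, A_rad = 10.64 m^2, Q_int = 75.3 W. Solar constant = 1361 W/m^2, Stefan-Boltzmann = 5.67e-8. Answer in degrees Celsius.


Numerator = alpha*S*A_sun + Q_int = 0.115*1361*4.58 + 75.3 = 792.1387 W
Denominator = eps*sigma*A_rad = 0.603*5.67e-8*10.64 = 3.6378266e-07 W/K^4
T^4 = 2.1775054e+09 K^4
T = 216.0179 K = -57.1321 C

-57.1321 degrees Celsius


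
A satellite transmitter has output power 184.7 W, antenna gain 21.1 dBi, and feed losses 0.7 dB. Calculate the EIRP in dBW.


Pt = 184.7 W = 22.6647 dBW
EIRP = Pt_dBW + Gt - losses = 22.6647 + 21.1 - 0.7 = 43.0647 dBW

43.0647 dBW


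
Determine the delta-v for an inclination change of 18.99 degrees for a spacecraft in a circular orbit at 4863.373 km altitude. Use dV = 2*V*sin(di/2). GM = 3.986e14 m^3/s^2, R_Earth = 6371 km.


r = 11234.3730 km = 1.1234373e+07 m
V = sqrt(mu/r) = 5956.5423 m/s
di = 18.99 deg = 0.331438 rad
dV = 2*V*sin(di/2) = 2*5956.5423*sin(0.165719)
dV = 1965.2007 m/s = 1.9652 km/s

1.9652 km/s


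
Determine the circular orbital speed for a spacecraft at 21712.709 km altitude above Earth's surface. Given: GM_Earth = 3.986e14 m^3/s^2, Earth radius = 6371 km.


r = R_E + alt = 6371.0 + 21712.709 = 28083.7090 km = 2.8083709e+07 m
v = sqrt(mu/r) = sqrt(3.986e14 / 2.8083709e+07) = 3767.3972 m/s = 3.7674 km/s

3.7674 km/s


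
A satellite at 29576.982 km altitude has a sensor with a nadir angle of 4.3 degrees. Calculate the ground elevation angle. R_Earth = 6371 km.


r = R_E + alt = 35947.9820 km
Law of sines in the satellite / Earth-center / ground-point triangle:
  sin(nadir)/R_E = sin(90 + el)/r  =>  cos(el) = (r/R_E)*sin(nadir)
cos(el) = (35947.9820 / 6371.0000) * sin(4.3 deg) = 0.4230629
el = arccos(0.4230629) = 64.9719 deg
(Earth-central angle = 90 - nadir - el = 20.7281 deg)

64.9719 degrees


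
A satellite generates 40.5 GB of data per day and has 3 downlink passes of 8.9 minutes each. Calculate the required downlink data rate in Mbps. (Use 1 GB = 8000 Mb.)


total contact time = 3 * 8.9 * 60 = 1602.0000 s
data = 40.5 GB = 324000.0000 Mb
rate = 324000.0000 / 1602.0000 = 202.2472 Mbps

202.2472 Mbps


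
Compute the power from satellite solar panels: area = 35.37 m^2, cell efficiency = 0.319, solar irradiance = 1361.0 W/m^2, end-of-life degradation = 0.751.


P = area * eta * S * degradation
P = 35.37 * 0.319 * 1361.0 * 0.751
P = 11532.5091 W

11532.5091 W


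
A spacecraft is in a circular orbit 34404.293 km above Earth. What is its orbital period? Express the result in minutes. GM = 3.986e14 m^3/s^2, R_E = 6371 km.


r = 40775.2930 km = 4.0775293e+07 m
T = 2*pi*sqrt(r^3/mu) = 2*pi*sqrt(6.7794002e+22 / 3.986e14)
T = 81942.0560 s = 1365.7009 min

1365.7009 minutes


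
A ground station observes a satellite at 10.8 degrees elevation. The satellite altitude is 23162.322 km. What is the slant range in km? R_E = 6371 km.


h = 23162.322 km, el = 10.8 deg
d = -R_E*sin(el) + sqrt((R_E*sin(el))^2 + 2*R_E*h + h^2)
d = -6371.0000*sin(0.1884956) + sqrt((6371.0000*0.1873813)^2 + 2*6371.0000*23162.322 + 23162.322^2)
d = 27668.8450 km

27668.8450 km


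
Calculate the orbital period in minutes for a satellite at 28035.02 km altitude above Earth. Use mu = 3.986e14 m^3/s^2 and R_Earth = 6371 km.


r = 34406.0200 km = 3.440602e+07 m
T = 2*pi*sqrt(r^3/mu) = 2*pi*sqrt(4.0728959e+22 / 3.986e14)
T = 63513.0366 s = 1058.5506 min

1058.5506 minutes


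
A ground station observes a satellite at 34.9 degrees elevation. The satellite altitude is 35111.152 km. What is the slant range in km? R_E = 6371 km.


h = 35111.152 km, el = 34.9 deg
d = -R_E*sin(el) + sqrt((R_E*sin(el))^2 + 2*R_E*h + h^2)
d = -6371.0000*sin(0.6091199) + sqrt((6371.0000*0.5721459)^2 + 2*6371.0000*35111.152 + 35111.152^2)
d = 37506.6065 km

37506.6065 km


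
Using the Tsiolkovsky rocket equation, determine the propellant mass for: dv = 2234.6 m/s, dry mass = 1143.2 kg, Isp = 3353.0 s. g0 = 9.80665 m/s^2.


ve = Isp * g0 = 3353.0 * 9.80665 = 32881.697450 m/s
mass ratio = exp(dv/ve) = exp(2234.6/32881.697450) = 1.07032119
m_prop = m_dry * (mr - 1) = 1143.2 * (1.07032119 - 1)
m_prop = 80.3912 kg

80.3912 kg


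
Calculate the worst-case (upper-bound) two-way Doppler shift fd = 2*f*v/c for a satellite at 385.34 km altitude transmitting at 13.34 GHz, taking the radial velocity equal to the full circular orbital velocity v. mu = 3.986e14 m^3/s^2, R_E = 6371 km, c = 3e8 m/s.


r = 6.75634e+06 m
v = sqrt(mu/r) = 7680.9139 m/s (worst-case radial velocity)
f = 13.34 GHz = 1.334e+10 Hz
fd = 2*f*v/c = 2*1.334e+10*7680.9139/3.0e+08
fd = 683089.2794 Hz

683089.2794 Hz


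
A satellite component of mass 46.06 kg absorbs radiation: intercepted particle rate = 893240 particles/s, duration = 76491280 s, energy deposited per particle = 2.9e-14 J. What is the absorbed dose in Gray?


Total energy deposited = rate * time * E_per
  = 893240 * 76491280 * 2.9e-14 = 1.9814 J
Dose = E_total / mass = 1.9814 / 46.06
Dose = 0.04301839 Gy

0.0430 Gy


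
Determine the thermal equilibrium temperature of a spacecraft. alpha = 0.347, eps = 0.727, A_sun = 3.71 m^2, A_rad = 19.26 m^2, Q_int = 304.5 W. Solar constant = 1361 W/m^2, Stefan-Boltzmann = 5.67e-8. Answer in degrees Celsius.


Numerator = alpha*S*A_sun + Q_int = 0.347*1361*3.71 + 304.5 = 2056.6106 W
Denominator = eps*sigma*A_rad = 0.727*5.67e-8*19.26 = 7.9391453e-07 W/K^4
T^4 = 2.5904685e+09 K^4
T = 225.6028 K = -47.5472 C

-47.5472 degrees Celsius


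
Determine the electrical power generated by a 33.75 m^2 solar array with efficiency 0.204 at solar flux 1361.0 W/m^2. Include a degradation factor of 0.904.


P = area * eta * S * degradation
P = 33.75 * 0.204 * 1361.0 * 0.904
P = 8470.9184 W

8470.9184 W


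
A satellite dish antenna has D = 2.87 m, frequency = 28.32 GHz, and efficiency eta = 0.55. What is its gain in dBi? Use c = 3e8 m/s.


lambda = c/f = 3e8 / 2.832e+10 = 0.01059322 m
G = eta*(pi*D/lambda)^2 = 0.55*(pi*2.87/0.01059322)^2
G = 398446.6841 (linear)
G = 10*log10(398446.6841) = 56.0037 dBi

56.0037 dBi


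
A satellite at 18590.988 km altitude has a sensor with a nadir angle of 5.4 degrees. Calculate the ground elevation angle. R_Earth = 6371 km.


r = R_E + alt = 24961.9880 km
Law of sines in the satellite / Earth-center / ground-point triangle:
  sin(nadir)/R_E = sin(90 + el)/r  =>  cos(el) = (r/R_E)*sin(nadir)
cos(el) = (24961.9880 / 6371.0000) * sin(5.4 deg) = 0.3687224
el = arccos(0.3687224) = 68.3632 deg
(Earth-central angle = 90 - nadir - el = 16.2368 deg)

68.3632 degrees


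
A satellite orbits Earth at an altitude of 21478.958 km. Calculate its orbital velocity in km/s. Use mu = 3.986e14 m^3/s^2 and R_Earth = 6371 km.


r = R_E + alt = 6371.0 + 21478.958 = 27849.9580 km = 2.7849958e+07 m
v = sqrt(mu/r) = sqrt(3.986e14 / 2.7849958e+07) = 3783.1745 m/s = 3.7832 km/s

3.7832 km/s


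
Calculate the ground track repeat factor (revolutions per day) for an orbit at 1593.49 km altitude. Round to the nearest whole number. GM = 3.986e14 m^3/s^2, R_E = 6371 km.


r = 7.96449e+06 m
T = 2*pi*sqrt(r^3/mu) = 7073.7251 s = 117.8954 min
revs/day = 1440 / 117.8954 = 12.2142
Rounded: 12 revolutions per day

12 revolutions per day


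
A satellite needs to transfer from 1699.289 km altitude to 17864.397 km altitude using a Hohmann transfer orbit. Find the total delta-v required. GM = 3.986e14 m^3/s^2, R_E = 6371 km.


r1 = 8070.2890 km = 8.070289e+06 m
r2 = 24235.3970 km = 2.4235397e+07 m
dv1 = sqrt(mu/r1)*(sqrt(2*r2/(r1+r2)) - 1) = 1580.5683 m/s
dv2 = sqrt(mu/r2)*(1 - sqrt(2*r1/(r1+r2))) = 1188.9151 m/s
total dv = |dv1| + |dv2| = 1580.5683 + 1188.9151 = 2769.4835 m/s = 2.7695 km/s

2.7695 km/s


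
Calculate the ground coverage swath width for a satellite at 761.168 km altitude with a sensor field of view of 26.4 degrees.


FOV = 26.4 deg = 0.4607669 rad
swath = 2 * alt * tan(FOV/2) = 2 * 761.168 * tan(0.2303835)
swath = 2 * 761.168 * 0.2345479
swath = 357.0607 km

357.0607 km


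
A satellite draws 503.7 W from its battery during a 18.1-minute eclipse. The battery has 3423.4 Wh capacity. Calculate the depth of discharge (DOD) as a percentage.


E_used = P * t / 60 = 503.7 * 18.1 / 60 = 151.9495 Wh
DOD = E_used / E_total * 100 = 151.9495 / 3423.4 * 100
DOD = 4.4386 %

4.4386 %


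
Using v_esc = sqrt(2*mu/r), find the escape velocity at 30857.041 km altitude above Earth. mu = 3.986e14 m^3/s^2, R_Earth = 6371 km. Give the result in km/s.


r = 6371.0 + 30857.041 = 37228.0410 km = 3.7228041e+07 m
v_esc = sqrt(2*mu/r) = sqrt(2*3.986e14 / 3.7228041e+07)
v_esc = 4627.5227 m/s = 4.6275 km/s

4.6275 km/s


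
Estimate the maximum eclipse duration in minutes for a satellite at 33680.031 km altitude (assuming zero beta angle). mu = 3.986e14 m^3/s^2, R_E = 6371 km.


r = 40051.0310 km
T = 1329.4761 min
Eclipse fraction = arcsin(R_E/r)/pi = arcsin(6371.0000/40051.0310)/pi
= arcsin(0.1590721)/pi = 0.05085022
Eclipse duration = 0.05085022 * 1329.4761 = 67.6041 min

67.6041 minutes


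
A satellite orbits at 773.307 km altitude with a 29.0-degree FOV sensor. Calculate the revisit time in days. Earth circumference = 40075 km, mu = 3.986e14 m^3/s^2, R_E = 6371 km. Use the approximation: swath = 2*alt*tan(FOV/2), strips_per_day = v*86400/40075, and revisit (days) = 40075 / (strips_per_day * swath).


swath = 2*773.307*tan(0.2530727) = 399.9816 km
v = sqrt(mu/r) = 7469.4495 m/s = 7.4694 km/s
strips/day = v*86400/40075 = 7.4694*86400/40075 = 16.1038
coverage/day = strips * swath = 16.1038 * 399.9816 = 6441.2298 km
revisit = 40075 / 6441.2298 = 6.2216 days

6.2216 days


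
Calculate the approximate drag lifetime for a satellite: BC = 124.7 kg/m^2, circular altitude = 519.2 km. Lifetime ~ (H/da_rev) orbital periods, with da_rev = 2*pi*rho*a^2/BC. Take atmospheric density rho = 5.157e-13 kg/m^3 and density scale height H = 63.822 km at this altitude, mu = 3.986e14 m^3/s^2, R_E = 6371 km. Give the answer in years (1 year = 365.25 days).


a = R_E + alt = 6890.2000 km = 6.8902e+06 m
da_rev = 2*pi*rho*a^2/BC = 2*pi*5.157e-13*(6.8902e+06)^2/124.7 = 1.233600 m per revolution
N = H/da_rev = 63822.0000 m / 1.233600 m = 51736.4001 revolutions
P = 2*pi*sqrt(a^3/mu) = 5691.9223 s
lifetime = N*P = 51736.4001 * 5691.9223 = 2.9447957e+08 s = 3408.3284 days
years = 3408.3284 / 365.25 = 9.3315 years

9.3315 years


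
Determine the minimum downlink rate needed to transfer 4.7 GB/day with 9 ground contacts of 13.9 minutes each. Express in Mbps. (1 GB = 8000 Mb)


total contact time = 9 * 13.9 * 60 = 7506.0000 s
data = 4.7 GB = 37600.0000 Mb
rate = 37600.0000 / 7506.0000 = 5.0093 Mbps

5.0093 Mbps
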